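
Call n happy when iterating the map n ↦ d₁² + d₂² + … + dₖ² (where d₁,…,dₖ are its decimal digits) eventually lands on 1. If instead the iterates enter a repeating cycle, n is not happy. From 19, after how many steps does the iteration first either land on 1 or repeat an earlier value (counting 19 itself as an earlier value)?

19 → 1² + 9² = 82
82 → 8² + 2² = 68
68 → 6² + 8² = 100
100 → 1² + 0² + 0² = 1  — reached 1.
That took 4 steps.

4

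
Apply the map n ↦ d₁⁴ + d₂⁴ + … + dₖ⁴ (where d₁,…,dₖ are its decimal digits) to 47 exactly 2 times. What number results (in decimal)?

4338

47 → 4⁴ + 7⁴ = 2657
2657 → 2⁴ + 6⁴ + 5⁴ + 7⁴ = 4338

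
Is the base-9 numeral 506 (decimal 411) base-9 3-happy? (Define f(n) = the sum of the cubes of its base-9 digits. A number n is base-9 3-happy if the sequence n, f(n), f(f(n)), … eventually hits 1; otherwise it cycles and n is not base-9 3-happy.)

base-9 3-happy

411 = (5,0,6)_9 → 341
341 = (4,1,8)_9 → 577
577 = (7,1,1)_9 → 345
345 = (4,2,3)_9 → 99
99 = (1,2,0)_9 → 9
9 = (1,0)_9 → 1  — reached 1.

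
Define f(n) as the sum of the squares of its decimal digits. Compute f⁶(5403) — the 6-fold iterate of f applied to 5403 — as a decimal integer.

145

5403 → 5² + 4² + 0² + 3² = 25 + 16 + 0 + 9 = 50
50 → 5² + 0² = 25 + 0 = 25
25 → 2² + 5² = 4 + 25 = 29
29 → 2² + 9² = 4 + 81 = 85
85 → 8² + 5² = 64 + 25 = 89
89 → 8² + 9² = 64 + 81 = 145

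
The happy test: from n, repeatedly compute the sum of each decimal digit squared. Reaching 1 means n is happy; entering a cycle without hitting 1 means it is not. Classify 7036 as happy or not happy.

happy

7036 → 7² + 0² + 3² + 6² = 49 + 0 + 9 + 36 = 94
94 → 9² + 4² = 81 + 16 = 97
97 → 9² + 7² = 81 + 49 = 130
130 → 1² + 3² + 0² = 1 + 9 + 0 = 10
10 → 1² + 0² = 1 + 0 = 1  — reached 1.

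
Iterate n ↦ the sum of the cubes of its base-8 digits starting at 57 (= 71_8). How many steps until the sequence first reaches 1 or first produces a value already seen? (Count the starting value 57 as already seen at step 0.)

11

57 = (7,1)_8 → 7³ + 1³ = 344
344 = (5,3,0)_8 → 5³ + 3³ + 0³ = 152
152 = (2,3,0)_8 → 2³ + 3³ + 0³ = 35
35 = (4,3)_8 → 4³ + 3³ = 91
91 = (1,3,3)_8 → 1³ + 3³ + 3³ = 55
55 = (6,7)_8 → 6³ + 7³ = 559
559 = (1,0,5,7)_8 → 1³ + 0³ + 5³ + 7³ = 469
469 = (7,2,5)_8 → 7³ + 2³ + 5³ = 476
476 = (7,3,4)_8 → 7³ + 3³ + 4³ = 434
434 = (6,6,2)_8 → 6³ + 6³ + 2³ = 440
440 = (6,7,0)_8 → 6³ + 7³ + 0³ = 559  — 559 repeats.
That took 11 steps.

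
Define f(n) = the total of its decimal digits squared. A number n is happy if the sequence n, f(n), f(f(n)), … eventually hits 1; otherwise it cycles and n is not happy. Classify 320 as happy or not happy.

happy

320 → 13
13 → 10
10 → 1  — reached 1.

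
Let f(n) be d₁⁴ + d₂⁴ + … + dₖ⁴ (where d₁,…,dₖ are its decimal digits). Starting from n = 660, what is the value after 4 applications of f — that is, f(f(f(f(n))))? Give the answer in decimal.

660 → 6⁴ + 6⁴ + 0⁴ = 2592
2592 → 2⁴ + 5⁴ + 9⁴ + 2⁴ = 7218
7218 → 7⁴ + 2⁴ + 1⁴ + 8⁴ = 6514
6514 → 6⁴ + 5⁴ + 1⁴ + 4⁴ = 2178

2178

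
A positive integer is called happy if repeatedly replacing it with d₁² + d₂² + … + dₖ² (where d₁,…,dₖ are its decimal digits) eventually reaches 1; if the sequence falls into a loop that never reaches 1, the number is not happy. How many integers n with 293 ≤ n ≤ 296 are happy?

293: 293 → 94 → 97 → 130 → 10 → 1  (reaches 1)
294: 294 → 101 → 2 → 4 → 16 → 37 → 58 → 89 → 145 → 42 → 20 → 4  (repeats 4)
295: 295 → 110 → 2 → 4 → 16 → 37 → 58 → 89 → 145 → 42 → 20 → 4  (repeats 4)
296: 296 → 121 → 6 → 36 → 45 → 41 → 17 → 50 → 25 → 29 → 85 → 89 → 145 → 42 → 20 → 4 → 16 → 37 → 58 → 89  (repeats 89)
happy: 293

1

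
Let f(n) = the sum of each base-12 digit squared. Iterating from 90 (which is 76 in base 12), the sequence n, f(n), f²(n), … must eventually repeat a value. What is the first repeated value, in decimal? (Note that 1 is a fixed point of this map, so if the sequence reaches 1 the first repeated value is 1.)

50

90 = (7,6)_12 → 85
85 = (7,1)_12 → 50
50 = (4,2)_12 → 20
20 = (1,8)_12 → 65
65 = (5,5)_12 → 50  — 50 already appeared earlier.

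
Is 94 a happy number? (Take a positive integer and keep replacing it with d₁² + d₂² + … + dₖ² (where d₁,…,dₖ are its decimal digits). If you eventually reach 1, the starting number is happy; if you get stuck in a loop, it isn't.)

happy

94 → 9² + 4² = 81 + 16 = 97
97 → 9² + 7² = 81 + 49 = 130
130 → 1² + 3² + 0² = 1 + 9 + 0 = 10
10 → 1² + 0² = 1 + 0 = 1  — reached 1.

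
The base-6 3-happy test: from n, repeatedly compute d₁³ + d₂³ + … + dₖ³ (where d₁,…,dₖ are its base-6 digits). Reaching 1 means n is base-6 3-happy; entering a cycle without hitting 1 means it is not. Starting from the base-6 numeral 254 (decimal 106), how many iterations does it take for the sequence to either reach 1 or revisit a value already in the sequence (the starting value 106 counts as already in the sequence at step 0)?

106 = (2,5,4)_6 → 2³ + 5³ + 4³ = 8 + 125 + 64 = 197
197 = (5,2,5)_6 → 5³ + 2³ + 5³ = 125 + 8 + 125 = 258
258 = (1,1,1,0)_6 → 1³ + 1³ + 1³ + 0³ = 1 + 1 + 1 + 0 = 3
3 = (3)_6 → 3³ = 27
27 = (4,3)_6 → 4³ + 3³ = 64 + 27 = 91
91 = (2,3,1)_6 → 2³ + 3³ + 1³ = 8 + 27 + 1 = 36
36 = (1,0,0)_6 → 1³ + 0³ + 0³ = 1 + 0 + 0 = 1  — reached 1.
That took 7 steps.

7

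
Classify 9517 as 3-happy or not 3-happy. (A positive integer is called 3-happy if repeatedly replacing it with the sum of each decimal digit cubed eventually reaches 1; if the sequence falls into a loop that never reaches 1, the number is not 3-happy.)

9517 → 9³ + 5³ + 1³ + 7³ = 1198
1198 → 1³ + 1³ + 9³ + 8³ = 1243
1243 → 1³ + 2³ + 4³ + 3³ = 100
100 → 1³ + 0³ + 0³ = 1  — reached 1.

3-happy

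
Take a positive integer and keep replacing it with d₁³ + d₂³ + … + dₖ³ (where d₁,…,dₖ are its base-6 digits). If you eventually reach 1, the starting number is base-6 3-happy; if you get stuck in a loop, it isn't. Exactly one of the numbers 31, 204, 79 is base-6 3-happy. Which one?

204

31: 31 → 126 → 54 → 28 → 128 → 62 → 73 → 9 → 28  — repeats 28 (not base-6 3-happy)
204: 204 → 189 → 153 → 92 → 43 → 3 → 27 → 91 → 36 → 1  — reaches 1 (base-6 3-happy)
79: 79 → 10 → 65 → 190 → 190  — repeats 190 (not base-6 3-happy)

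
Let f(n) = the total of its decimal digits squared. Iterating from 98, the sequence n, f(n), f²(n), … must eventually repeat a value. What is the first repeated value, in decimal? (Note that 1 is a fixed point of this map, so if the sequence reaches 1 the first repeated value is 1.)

145

98 → 9² + 8² = 81 + 64 = 145
145 → 1² + 4² + 5² = 1 + 16 + 25 = 42
42 → 4² + 2² = 16 + 4 = 20
20 → 2² + 0² = 4 + 0 = 4
4 → 4² = 16
16 → 1² + 6² = 1 + 36 = 37
37 → 3² + 7² = 9 + 49 = 58
58 → 5² + 8² = 25 + 64 = 89
89 → 8² + 9² = 64 + 81 = 145  — 145 already appeared earlier.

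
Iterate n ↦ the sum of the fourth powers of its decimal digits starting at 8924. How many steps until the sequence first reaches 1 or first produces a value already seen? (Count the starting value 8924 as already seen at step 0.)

8924 → 8⁴ + 9⁴ + 2⁴ + 4⁴ = 4096 + 6561 + 16 + 256 = 10929
10929 → 1⁴ + 0⁴ + 9⁴ + 2⁴ + 9⁴ = 1 + 0 + 6561 + 16 + 6561 = 13139
13139 → 1⁴ + 3⁴ + 1⁴ + 3⁴ + 9⁴ = 1 + 81 + 1 + 81 + 6561 = 6725
6725 → 6⁴ + 7⁴ + 2⁴ + 5⁴ = 1296 + 2401 + 16 + 625 = 4338
4338 → 4⁴ + 3⁴ + 3⁴ + 8⁴ = 256 + 81 + 81 + 4096 = 4514
4514 → 4⁴ + 5⁴ + 1⁴ + 4⁴ = 256 + 625 + 1 + 256 = 1138
1138 → 1⁴ + 1⁴ + 3⁴ + 8⁴ = 1 + 1 + 81 + 4096 = 4179
4179 → 4⁴ + 1⁴ + 7⁴ + 9⁴ = 256 + 1 + 2401 + 6561 = 9219
9219 → 9⁴ + 2⁴ + 1⁴ + 9⁴ = 6561 + 16 + 1 + 6561 = 13139  — 13139 repeats.
That took 9 steps.

9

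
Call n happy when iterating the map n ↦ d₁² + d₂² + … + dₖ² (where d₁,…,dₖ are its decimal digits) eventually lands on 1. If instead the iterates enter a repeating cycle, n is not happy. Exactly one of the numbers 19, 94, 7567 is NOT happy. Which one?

7567

19: 19 → 82 → 68 → 100 → 1  — reaches 1 (happy)
94: 94 → 97 → 130 → 10 → 1  — reaches 1 (happy)
7567: 7567 → 159 → 107 → 50 → 25 → 29 → 85 → 89 → 145 → 42 → 20 → 4 → 16 → 37 → 58 → 89  — repeats 89 (not happy)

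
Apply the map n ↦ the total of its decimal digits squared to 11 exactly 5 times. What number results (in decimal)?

58

11 → 1² + 1² = 1 + 1 = 2
2 → 2² = 4
4 → 4² = 16
16 → 1² + 6² = 1 + 36 = 37
37 → 3² + 7² = 9 + 49 = 58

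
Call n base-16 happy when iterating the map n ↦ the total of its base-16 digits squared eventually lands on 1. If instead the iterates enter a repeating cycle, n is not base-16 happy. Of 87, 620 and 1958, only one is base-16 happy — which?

87

87: 87 → 74 → 116 → 65 → 17 → 2 → 4 → 16 → 1  — reaches 1 (base-16 happy)
620: 620 → 184 → 185 → 202 → 244 → 241 → 226 → 200 → 208 → 169 → 181 → 146 → 85 → 50 → 13 → 169  — repeats 169 (not base-16 happy)
1958: 1958 → 185 → 202 → 244 → 241 → 226 → 200 → 208 → 169 → 181 → 146 → 85 → 50 → 13 → 169  — repeats 169 (not base-16 happy)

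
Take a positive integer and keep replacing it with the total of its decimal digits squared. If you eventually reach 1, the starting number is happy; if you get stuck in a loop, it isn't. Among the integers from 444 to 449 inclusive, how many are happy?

444: 444 → 48 → 80 → 64 → 52 → 29 → 85 → 89 → 145 → 42 → 20 → 4 → 16 → 37 → 58 → 89  — not happy
445: 445 → 57 → 74 → 65 → 61 → 37 → 58 → 89 → 145 → 42 → 20 → 4 → 16 → 37  — not happy
446: 446 → 68 → 100 → 1  — happy
447: 447 → 81 → 65 → 61 → 37 → 58 → 89 → 145 → 42 → 20 → 4 → 16 → 37  — not happy
448: 448 → 96 → 117 → 51 → 26 → 40 → 16 → 37 → 58 → 89 → 145 → 42 → 20 → 4 → 16  — not happy
449: 449 → 113 → 11 → 2 → 4 → 16 → 37 → 58 → 89 → 145 → 42 → 20 → 4  — not happy
happy: 446

1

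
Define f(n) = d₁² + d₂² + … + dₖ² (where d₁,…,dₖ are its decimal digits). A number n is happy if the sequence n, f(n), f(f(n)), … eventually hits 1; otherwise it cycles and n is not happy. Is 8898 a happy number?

8898 → 8² + 8² + 9² + 8² = 64 + 64 + 81 + 64 = 273
273 → 2² + 7² + 3² = 4 + 49 + 9 = 62
62 → 6² + 2² = 36 + 4 = 40
40 → 4² + 0² = 16 + 0 = 16
16 → 1² + 6² = 1 + 36 = 37
37 → 3² + 7² = 9 + 49 = 58
58 → 5² + 8² = 25 + 64 = 89
89 → 8² + 9² = 64 + 81 = 145
145 → 1² + 4² + 5² = 1 + 16 + 25 = 42
42 → 4² + 2² = 16 + 4 = 20
20 → 2² + 0² = 4 + 0 = 4
4 → 4² = 16  — 16 already seen; the sequence cycles without reaching 1.

not happy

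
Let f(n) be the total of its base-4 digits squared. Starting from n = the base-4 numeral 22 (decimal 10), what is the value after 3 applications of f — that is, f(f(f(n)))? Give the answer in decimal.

10 = (2,2)_4 → 2² + 2² = 8
8 = (2,0)_4 → 2² + 0² = 4
4 = (1,0)_4 → 1² + 0² = 1

1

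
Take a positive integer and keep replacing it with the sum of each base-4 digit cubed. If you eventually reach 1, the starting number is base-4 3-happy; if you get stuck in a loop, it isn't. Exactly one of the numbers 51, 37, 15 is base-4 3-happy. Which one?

37

51: 51 → 54 → 36 → 9 → 9  — repeats 9 (not base-4 3-happy)
37: 37 → 10 → 16 → 1  — reaches 1 (base-4 3-happy)
15: 15 → 54 → 36 → 9 → 9  — repeats 9 (not base-4 3-happy)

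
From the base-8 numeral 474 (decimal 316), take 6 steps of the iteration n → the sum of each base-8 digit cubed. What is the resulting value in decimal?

55

316 = (4,7,4)_8 → 4³ + 7³ + 4³ = 471
471 = (7,2,7)_8 → 7³ + 2³ + 7³ = 694
694 = (1,2,6,6)_8 → 1³ + 2³ + 6³ + 6³ = 441
441 = (6,7,1)_8 → 6³ + 7³ + 1³ = 560
560 = (1,0,6,0)_8 → 1³ + 0³ + 6³ + 0³ = 217
217 = (3,3,1)_8 → 3³ + 3³ + 1³ = 55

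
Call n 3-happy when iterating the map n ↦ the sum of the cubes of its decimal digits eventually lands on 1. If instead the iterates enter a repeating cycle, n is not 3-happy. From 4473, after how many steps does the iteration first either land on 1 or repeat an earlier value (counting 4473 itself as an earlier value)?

4

4473 → 4³ + 4³ + 7³ + 3³ = 64 + 64 + 343 + 27 = 498
498 → 4³ + 9³ + 8³ = 64 + 729 + 512 = 1305
1305 → 1³ + 3³ + 0³ + 5³ = 1 + 27 + 0 + 125 = 153
153 → 1³ + 5³ + 3³ = 1 + 125 + 27 = 153  — 153 repeats.
That took 4 steps.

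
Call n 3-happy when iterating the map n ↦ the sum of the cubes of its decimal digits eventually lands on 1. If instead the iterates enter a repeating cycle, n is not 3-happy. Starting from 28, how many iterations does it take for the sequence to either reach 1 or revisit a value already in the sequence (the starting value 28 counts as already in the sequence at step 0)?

28 → 2³ + 8³ = 520
520 → 5³ + 2³ + 0³ = 133
133 → 1³ + 3³ + 3³ = 55
55 → 5³ + 5³ = 250
250 → 2³ + 5³ + 0³ = 133  — 133 repeats.
That took 5 steps.

5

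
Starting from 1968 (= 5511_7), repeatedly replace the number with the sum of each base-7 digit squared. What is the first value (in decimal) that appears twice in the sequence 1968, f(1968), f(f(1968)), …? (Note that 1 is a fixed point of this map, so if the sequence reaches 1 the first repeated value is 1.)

10

1968 = (5,5,1,1)_7 → 5² + 5² + 1² + 1² = 52
52 = (1,0,3)_7 → 1² + 0² + 3² = 10
10 = (1,3)_7 → 1² + 3² = 10  — 10 already appeared earlier.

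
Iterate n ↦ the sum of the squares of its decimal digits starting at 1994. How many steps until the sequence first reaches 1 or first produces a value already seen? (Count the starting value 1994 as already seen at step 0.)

13

1994 → 1² + 9² + 9² + 4² = 179
179 → 1² + 7² + 9² = 131
131 → 1² + 3² + 1² = 11
11 → 1² + 1² = 2
2 → 2² = 4
4 → 4² = 16
16 → 1² + 6² = 37
37 → 3² + 7² = 58
58 → 5² + 8² = 89
89 → 8² + 9² = 145
145 → 1² + 4² + 5² = 42
42 → 4² + 2² = 20
20 → 2² + 0² = 4  — 4 repeats.
That took 13 steps.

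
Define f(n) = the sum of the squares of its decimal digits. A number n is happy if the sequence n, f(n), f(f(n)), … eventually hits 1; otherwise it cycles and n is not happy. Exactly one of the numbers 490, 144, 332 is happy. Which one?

490

490: 490 → 97 → 130 → 10 → 1  — reaches 1 (happy)
144: 144 → 33 → 18 → 65 → 61 → 37 → 58 → 89 → 145 → 42 → 20 → 4 → 16 → 37  — repeats 37 (not happy)
332: 332 → 22 → 8 → 64 → 52 → 29 → 85 → 89 → 145 → 42 → 20 → 4 → 16 → 37 → 58 → 89  — repeats 89 (not happy)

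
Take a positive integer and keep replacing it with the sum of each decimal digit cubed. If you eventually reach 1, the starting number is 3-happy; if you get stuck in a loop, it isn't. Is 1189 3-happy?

3-happy

1189 → 1³ + 1³ + 8³ + 9³ = 1 + 1 + 512 + 729 = 1243
1243 → 1³ + 2³ + 4³ + 3³ = 1 + 8 + 64 + 27 = 100
100 → 1³ + 0³ + 0³ = 1 + 0 + 0 = 1  — reached 1.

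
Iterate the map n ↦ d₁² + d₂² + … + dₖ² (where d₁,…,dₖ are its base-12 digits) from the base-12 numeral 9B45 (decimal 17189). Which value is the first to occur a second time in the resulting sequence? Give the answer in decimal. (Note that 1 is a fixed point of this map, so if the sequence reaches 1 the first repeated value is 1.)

17189 = (9,11,4,5)_12 → 9² + 11² + 4² + 5² = 81 + 121 + 16 + 25 = 243
243 = (1,8,3)_12 → 1² + 8² + 3² = 1 + 64 + 9 = 74
74 = (6,2)_12 → 6² + 2² = 36 + 4 = 40
40 = (3,4)_12 → 3² + 4² = 9 + 16 = 25
25 = (2,1)_12 → 2² + 1² = 4 + 1 = 5
5 = (5)_12 → 5² = 25  — 25 already appeared earlier.

25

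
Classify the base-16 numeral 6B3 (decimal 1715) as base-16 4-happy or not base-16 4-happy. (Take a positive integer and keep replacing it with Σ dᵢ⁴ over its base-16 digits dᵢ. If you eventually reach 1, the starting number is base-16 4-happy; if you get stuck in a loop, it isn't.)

not base-16 4-happy

1715 = (6,11,3)_16 → 6⁴ + 11⁴ + 3⁴ = 16018
16018 = (3,14,9,2)_16 → 3⁴ + 14⁴ + 9⁴ + 2⁴ = 45074
45074 = (11,0,1,2)_16 → 11⁴ + 0⁴ + 1⁴ + 2⁴ = 14658
14658 = (3,9,4,2)_16 → 3⁴ + 9⁴ + 4⁴ + 2⁴ = 6914
6914 = (1,11,0,2)_16 → 1⁴ + 11⁴ + 0⁴ + 2⁴ = 14658  — 14658 already seen; the sequence cycles without reaching 1.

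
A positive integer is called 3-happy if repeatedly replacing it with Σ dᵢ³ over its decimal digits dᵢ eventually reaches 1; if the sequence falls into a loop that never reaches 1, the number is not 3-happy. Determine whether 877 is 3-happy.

877 → 8³ + 7³ + 7³ = 1198
1198 → 1³ + 1³ + 9³ + 8³ = 1243
1243 → 1³ + 2³ + 4³ + 3³ = 100
100 → 1³ + 0³ + 0³ = 1  — reached 1.

3-happy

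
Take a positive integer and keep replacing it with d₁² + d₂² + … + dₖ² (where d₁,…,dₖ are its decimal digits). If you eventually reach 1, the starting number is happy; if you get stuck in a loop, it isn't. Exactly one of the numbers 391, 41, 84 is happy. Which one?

391

391: 391 → 91 → 82 → 68 → 100 → 1  — reaches 1 (happy)
41: 41 → 17 → 50 → 25 → 29 → 85 → 89 → 145 → 42 → 20 → 4 → 16 → 37 → 58 → 89  — repeats 89 (not happy)
84: 84 → 80 → 64 → 52 → 29 → 85 → 89 → 145 → 42 → 20 → 4 → 16 → 37 → 58 → 89  — repeats 89 (not happy)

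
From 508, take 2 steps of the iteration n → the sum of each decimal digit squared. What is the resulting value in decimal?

145

508 → 5² + 0² + 8² = 25 + 0 + 64 = 89
89 → 8² + 9² = 64 + 81 = 145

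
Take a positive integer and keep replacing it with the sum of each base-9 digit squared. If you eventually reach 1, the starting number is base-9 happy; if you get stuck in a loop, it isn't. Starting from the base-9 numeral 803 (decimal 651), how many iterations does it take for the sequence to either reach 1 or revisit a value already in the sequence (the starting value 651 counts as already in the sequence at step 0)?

5

651 = (8,0,3)_9 → 8² + 0² + 3² = 73
73 = (8,1)_9 → 8² + 1² = 65
65 = (7,2)_9 → 7² + 2² = 53
53 = (5,8)_9 → 5² + 8² = 89
89 = (1,0,8)_9 → 1² + 0² + 8² = 65  — 65 repeats.
That took 5 steps.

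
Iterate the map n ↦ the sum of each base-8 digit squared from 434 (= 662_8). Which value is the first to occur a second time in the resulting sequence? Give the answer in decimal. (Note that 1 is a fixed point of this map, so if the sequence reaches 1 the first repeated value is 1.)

1

434 = (6,6,2)_8 → 6² + 6² + 2² = 76
76 = (1,1,4)_8 → 1² + 1² + 4² = 18
18 = (2,2)_8 → 2² + 2² = 8
8 = (1,0)_8 → 1² + 0² = 1  — reached the fixed point 1.
1 → 1, so 1 is the first repeated value.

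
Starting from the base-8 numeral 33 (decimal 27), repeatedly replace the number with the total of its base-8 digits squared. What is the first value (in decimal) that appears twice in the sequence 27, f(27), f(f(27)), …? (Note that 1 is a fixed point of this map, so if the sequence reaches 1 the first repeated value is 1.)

1

27 = (3,3)_8 → 3² + 3² = 18
18 = (2,2)_8 → 2² + 2² = 8
8 = (1,0)_8 → 1² + 0² = 1  — reached the fixed point 1.
1 → 1, so 1 is the first repeated value.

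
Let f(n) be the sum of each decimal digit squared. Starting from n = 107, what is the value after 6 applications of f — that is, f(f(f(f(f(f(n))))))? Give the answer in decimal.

145

107 → 50
50 → 25
25 → 29
29 → 85
85 → 89
89 → 145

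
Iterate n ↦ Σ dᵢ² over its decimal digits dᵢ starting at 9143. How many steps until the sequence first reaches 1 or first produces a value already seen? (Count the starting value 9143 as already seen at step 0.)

14

9143 → 9² + 1² + 4² + 3² = 107
107 → 1² + 0² + 7² = 50
50 → 5² + 0² = 25
25 → 2² + 5² = 29
29 → 2² + 9² = 85
85 → 8² + 5² = 89
89 → 8² + 9² = 145
145 → 1² + 4² + 5² = 42
42 → 4² + 2² = 20
20 → 2² + 0² = 4
4 → 4² = 16
16 → 1² + 6² = 37
37 → 3² + 7² = 58
58 → 5² + 8² = 89  — 89 repeats.
That took 14 steps.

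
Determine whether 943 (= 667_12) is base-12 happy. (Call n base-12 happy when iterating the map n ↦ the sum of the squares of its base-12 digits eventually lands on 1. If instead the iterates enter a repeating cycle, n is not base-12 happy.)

not base-12 happy

943 = (6,6,7)_12 → 6² + 6² + 7² = 121
121 = (10,1)_12 → 10² + 1² = 101
101 = (8,5)_12 → 8² + 5² = 89
89 = (7,5)_12 → 7² + 5² = 74
74 = (6,2)_12 → 6² + 2² = 40
40 = (3,4)_12 → 3² + 4² = 25
25 = (2,1)_12 → 2² + 1² = 5
5 = (5)_12 → 5² = 25  — 25 already seen; the sequence cycles without reaching 1.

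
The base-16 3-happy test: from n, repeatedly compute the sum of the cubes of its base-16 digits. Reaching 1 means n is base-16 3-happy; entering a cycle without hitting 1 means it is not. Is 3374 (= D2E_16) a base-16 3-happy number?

not base-16 3-happy

3374 = (13,2,14)_16 → 13³ + 2³ + 14³ = 4949
4949 = (1,3,5,5)_16 → 1³ + 3³ + 5³ + 5³ = 278
278 = (1,1,6)_16 → 1³ + 1³ + 6³ = 218
218 = (13,10)_16 → 13³ + 10³ = 3197
3197 = (12,7,13)_16 → 12³ + 7³ + 13³ = 4268
4268 = (1,0,10,12)_16 → 1³ + 0³ + 10³ + 12³ = 2729
2729 = (10,10,9)_16 → 10³ + 10³ + 9³ = 2729  — 2729 already seen; the sequence cycles without reaching 1.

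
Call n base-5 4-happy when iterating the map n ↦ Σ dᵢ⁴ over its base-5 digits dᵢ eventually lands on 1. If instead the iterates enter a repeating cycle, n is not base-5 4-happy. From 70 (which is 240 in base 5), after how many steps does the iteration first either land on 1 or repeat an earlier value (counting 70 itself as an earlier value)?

8

70 = (2,4,0)_5 → 2⁴ + 4⁴ + 0⁴ = 272
272 = (2,0,4,2)_5 → 2⁴ + 0⁴ + 4⁴ + 2⁴ = 288
288 = (2,1,2,3)_5 → 2⁴ + 1⁴ + 2⁴ + 3⁴ = 114
114 = (4,2,4)_5 → 4⁴ + 2⁴ + 4⁴ = 528
528 = (4,1,0,3)_5 → 4⁴ + 1⁴ + 0⁴ + 3⁴ = 338
338 = (2,3,2,3)_5 → 2⁴ + 3⁴ + 2⁴ + 3⁴ = 194
194 = (1,2,3,4)_5 → 1⁴ + 2⁴ + 3⁴ + 4⁴ = 354
354 = (2,4,0,4)_5 → 2⁴ + 4⁴ + 0⁴ + 4⁴ = 528  — 528 repeats.
That took 8 steps.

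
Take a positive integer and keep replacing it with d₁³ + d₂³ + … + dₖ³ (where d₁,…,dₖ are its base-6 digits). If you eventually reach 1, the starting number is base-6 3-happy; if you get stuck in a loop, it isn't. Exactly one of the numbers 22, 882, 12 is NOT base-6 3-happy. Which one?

22: 22 → 91 → 36 → 1  — reaches 1 (base-6 3-happy)
882: 882 → 91 → 36 → 1  — reaches 1 (base-6 3-happy)
12: 12 → 8 → 9 → 28 → 128 → 62 → 73 → 9  — repeats 9 (not base-6 3-happy)

12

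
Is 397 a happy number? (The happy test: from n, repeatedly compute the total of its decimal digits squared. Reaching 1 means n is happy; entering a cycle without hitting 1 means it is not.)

happy

397 → 3² + 9² + 7² = 139
139 → 1² + 3² + 9² = 91
91 → 9² + 1² = 82
82 → 8² + 2² = 68
68 → 6² + 8² = 100
100 → 1² + 0² + 0² = 1  — reached 1.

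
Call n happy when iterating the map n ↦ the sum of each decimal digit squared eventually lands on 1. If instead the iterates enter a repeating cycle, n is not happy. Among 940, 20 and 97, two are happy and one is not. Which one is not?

940: 940 → 97 → 130 → 10 → 1  — reaches 1 (happy)
20: 20 → 4 → 16 → 37 → 58 → 89 → 145 → 42 → 20  — repeats 20 (not happy)
97: 97 → 130 → 10 → 1  — reaches 1 (happy)

20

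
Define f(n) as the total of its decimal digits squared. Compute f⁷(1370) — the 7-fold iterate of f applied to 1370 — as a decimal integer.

42

1370 → 1² + 3² + 7² + 0² = 1 + 9 + 49 + 0 = 59
59 → 5² + 9² = 25 + 81 = 106
106 → 1² + 0² + 6² = 1 + 0 + 36 = 37
37 → 3² + 7² = 9 + 49 = 58
58 → 5² + 8² = 25 + 64 = 89
89 → 8² + 9² = 64 + 81 = 145
145 → 1² + 4² + 5² = 1 + 16 + 25 = 42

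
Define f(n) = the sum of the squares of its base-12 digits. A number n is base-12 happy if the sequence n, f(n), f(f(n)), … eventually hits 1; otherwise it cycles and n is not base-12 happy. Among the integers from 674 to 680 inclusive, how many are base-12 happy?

1

674: 674 → 84 → 49 → 17 → 26 → 8 → 64 → 41 → 34 → 104 → 128 → 164 → 66 → 61 → 26  (repeats 26)
675: 675 → 89 → 74 → 40 → 25 → 5 → 25  (repeats 25)
676: 676 → 96 → 64 → 41 → 34 → 104 → 128 → 164 → 66 → 61 → 26 → 8 → 64  (repeats 64)
677: 677 → 105 → 145 → 2 → 4 → 16 → 17 → 26 → 8 → 64 → 41 → 34 → 104 → 128 → 164 → 66 → 61 → 26  (repeats 26)
678: 678 → 116 → 145 → 2 → 4 → 16 → 17 → 26 → 8 → 64 → 41 → 34 → 104 → 128 → 164 → 66 → 61 → 26  (repeats 26)
679: 679 → 129 → 181 → 11 → 121 → 101 → 89 → 74 → 40 → 25 → 5 → 25  (repeats 25)
680: 680 → 144 → 1  (reaches 1)
base-12 happy: 680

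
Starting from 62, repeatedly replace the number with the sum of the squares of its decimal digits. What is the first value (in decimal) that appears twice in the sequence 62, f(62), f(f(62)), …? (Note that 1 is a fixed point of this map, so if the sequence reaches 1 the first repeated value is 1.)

16

62 → 6² + 2² = 36 + 4 = 40
40 → 4² + 0² = 16 + 0 = 16
16 → 1² + 6² = 1 + 36 = 37
37 → 3² + 7² = 9 + 49 = 58
58 → 5² + 8² = 25 + 64 = 89
89 → 8² + 9² = 64 + 81 = 145
145 → 1² + 4² + 5² = 1 + 16 + 25 = 42
42 → 4² + 2² = 16 + 4 = 20
20 → 2² + 0² = 4 + 0 = 4
4 → 4² = 16  — 16 already appeared earlier.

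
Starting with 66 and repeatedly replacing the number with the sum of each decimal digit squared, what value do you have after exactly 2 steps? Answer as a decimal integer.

53

66 → 6² + 6² = 36 + 36 = 72
72 → 7² + 2² = 49 + 4 = 53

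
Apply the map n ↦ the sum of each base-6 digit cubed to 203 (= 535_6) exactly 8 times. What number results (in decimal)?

92

203 = (5,3,5)_6 → 5³ + 3³ + 5³ = 125 + 27 + 125 = 277
277 = (1,1,4,1)_6 → 1³ + 1³ + 4³ + 1³ = 1 + 1 + 64 + 1 = 67
67 = (1,5,1)_6 → 1³ + 5³ + 1³ = 1 + 125 + 1 = 127
127 = (3,3,1)_6 → 3³ + 3³ + 1³ = 27 + 27 + 1 = 55
55 = (1,3,1)_6 → 1³ + 3³ + 1³ = 1 + 27 + 1 = 29
29 = (4,5)_6 → 4³ + 5³ = 64 + 125 = 189
189 = (5,1,3)_6 → 5³ + 1³ + 3³ = 125 + 1 + 27 = 153
153 = (4,1,3)_6 → 4³ + 1³ + 3³ = 64 + 1 + 27 = 92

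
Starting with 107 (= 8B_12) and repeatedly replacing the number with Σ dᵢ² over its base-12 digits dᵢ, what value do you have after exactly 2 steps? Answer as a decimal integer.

107 = (8,11)_12 → 8² + 11² = 64 + 121 = 185
185 = (1,3,5)_12 → 1² + 3² + 5² = 1 + 9 + 25 = 35

35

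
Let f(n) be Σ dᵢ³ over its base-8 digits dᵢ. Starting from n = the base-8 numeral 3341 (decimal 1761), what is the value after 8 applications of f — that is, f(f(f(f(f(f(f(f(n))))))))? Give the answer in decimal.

1761 = (3,3,4,1)_8 → 3³ + 3³ + 4³ + 1³ = 27 + 27 + 64 + 1 = 119
119 = (1,6,7)_8 → 1³ + 6³ + 7³ = 1 + 216 + 343 = 560
560 = (1,0,6,0)_8 → 1³ + 0³ + 6³ + 0³ = 1 + 0 + 216 + 0 = 217
217 = (3,3,1)_8 → 3³ + 3³ + 1³ = 27 + 27 + 1 = 55
55 = (6,7)_8 → 6³ + 7³ = 216 + 343 = 559
559 = (1,0,5,7)_8 → 1³ + 0³ + 5³ + 7³ = 1 + 0 + 125 + 343 = 469
469 = (7,2,5)_8 → 7³ + 2³ + 5³ = 343 + 8 + 125 = 476
476 = (7,3,4)_8 → 7³ + 3³ + 4³ = 343 + 27 + 64 = 434

434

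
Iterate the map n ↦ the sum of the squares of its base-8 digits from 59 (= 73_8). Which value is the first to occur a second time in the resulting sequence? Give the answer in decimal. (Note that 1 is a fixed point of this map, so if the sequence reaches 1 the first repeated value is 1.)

16

59 = (7,3)_8 → 7² + 3² = 58
58 = (7,2)_8 → 7² + 2² = 53
53 = (6,5)_8 → 6² + 5² = 61
61 = (7,5)_8 → 7² + 5² = 74
74 = (1,1,2)_8 → 1² + 1² + 2² = 6
6 = (6)_8 → 6² = 36
36 = (4,4)_8 → 4² + 4² = 32
32 = (4,0)_8 → 4² + 0² = 16
16 = (2,0)_8 → 2² + 0² = 4
4 = (4)_8 → 4² = 16  — 16 already appeared earlier.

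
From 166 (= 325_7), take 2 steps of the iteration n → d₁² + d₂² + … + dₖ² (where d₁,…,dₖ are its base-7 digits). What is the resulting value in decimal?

34

166 = (3,2,5)_7 → 3² + 2² + 5² = 9 + 4 + 25 = 38
38 = (5,3)_7 → 5² + 3² = 25 + 9 = 34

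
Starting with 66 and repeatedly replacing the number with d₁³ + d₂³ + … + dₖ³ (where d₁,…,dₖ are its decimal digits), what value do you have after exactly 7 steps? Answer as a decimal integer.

153

66 → 6³ + 6³ = 432
432 → 4³ + 3³ + 2³ = 99
99 → 9³ + 9³ = 1458
1458 → 1³ + 4³ + 5³ + 8³ = 702
702 → 7³ + 0³ + 2³ = 351
351 → 3³ + 5³ + 1³ = 153
153 → 1³ + 5³ + 3³ = 153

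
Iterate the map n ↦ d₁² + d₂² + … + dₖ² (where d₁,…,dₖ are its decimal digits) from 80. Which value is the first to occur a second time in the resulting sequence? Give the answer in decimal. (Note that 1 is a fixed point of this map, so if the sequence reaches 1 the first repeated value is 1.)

80 → 8² + 0² = 64 + 0 = 64
64 → 6² + 4² = 36 + 16 = 52
52 → 5² + 2² = 25 + 4 = 29
29 → 2² + 9² = 4 + 81 = 85
85 → 8² + 5² = 64 + 25 = 89
89 → 8² + 9² = 64 + 81 = 145
145 → 1² + 4² + 5² = 1 + 16 + 25 = 42
42 → 4² + 2² = 16 + 4 = 20
20 → 2² + 0² = 4 + 0 = 4
4 → 4² = 16
16 → 1² + 6² = 1 + 36 = 37
37 → 3² + 7² = 9 + 49 = 58
58 → 5² + 8² = 25 + 64 = 89  — 89 already appeared earlier.

89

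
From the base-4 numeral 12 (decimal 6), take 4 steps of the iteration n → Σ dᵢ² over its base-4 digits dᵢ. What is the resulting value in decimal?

1

6 = (1,2)_4 → 1² + 2² = 5
5 = (1,1)_4 → 1² + 1² = 2
2 = (2)_4 → 2² = 4
4 = (1,0)_4 → 1² + 0² = 1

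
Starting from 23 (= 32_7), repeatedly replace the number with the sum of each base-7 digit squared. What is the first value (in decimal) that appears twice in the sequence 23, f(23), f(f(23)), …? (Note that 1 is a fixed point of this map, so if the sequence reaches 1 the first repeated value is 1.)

23 = (3,2)_7 → 3² + 2² = 9 + 4 = 13
13 = (1,6)_7 → 1² + 6² = 1 + 36 = 37
37 = (5,2)_7 → 5² + 2² = 25 + 4 = 29
29 = (4,1)_7 → 4² + 1² = 16 + 1 = 17
17 = (2,3)_7 → 2² + 3² = 4 + 9 = 13  — 13 already appeared earlier.

13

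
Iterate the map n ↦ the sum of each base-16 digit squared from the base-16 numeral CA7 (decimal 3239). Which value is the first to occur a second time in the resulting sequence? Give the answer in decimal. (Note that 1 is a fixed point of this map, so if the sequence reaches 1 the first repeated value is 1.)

3239 = (12,10,7)_16 → 12² + 10² + 7² = 144 + 100 + 49 = 293
293 = (1,2,5)_16 → 1² + 2² + 5² = 1 + 4 + 25 = 30
30 = (1,14)_16 → 1² + 14² = 1 + 196 = 197
197 = (12,5)_16 → 12² + 5² = 144 + 25 = 169
169 = (10,9)_16 → 10² + 9² = 100 + 81 = 181
181 = (11,5)_16 → 11² + 5² = 121 + 25 = 146
146 = (9,2)_16 → 9² + 2² = 81 + 4 = 85
85 = (5,5)_16 → 5² + 5² = 25 + 25 = 50
50 = (3,2)_16 → 3² + 2² = 9 + 4 = 13
13 = (13)_16 → 13² = 169  — 169 already appeared earlier.

169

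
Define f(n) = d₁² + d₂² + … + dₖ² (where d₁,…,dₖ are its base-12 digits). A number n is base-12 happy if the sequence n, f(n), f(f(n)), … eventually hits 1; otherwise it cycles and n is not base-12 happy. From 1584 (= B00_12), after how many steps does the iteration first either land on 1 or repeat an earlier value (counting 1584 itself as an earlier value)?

8

1584 = (11,0,0)_12 → 11² + 0² + 0² = 121
121 = (10,1)_12 → 10² + 1² = 101
101 = (8,5)_12 → 8² + 5² = 89
89 = (7,5)_12 → 7² + 5² = 74
74 = (6,2)_12 → 6² + 2² = 40
40 = (3,4)_12 → 3² + 4² = 25
25 = (2,1)_12 → 2² + 1² = 5
5 = (5)_12 → 5² = 25  — 25 repeats.
That took 8 steps.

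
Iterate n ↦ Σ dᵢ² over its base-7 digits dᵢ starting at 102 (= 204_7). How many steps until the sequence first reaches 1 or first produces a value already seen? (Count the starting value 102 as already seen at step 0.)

8

102 = (2,0,4)_7 → 2² + 0² + 4² = 4 + 0 + 16 = 20
20 = (2,6)_7 → 2² + 6² = 4 + 36 = 40
40 = (5,5)_7 → 5² + 5² = 25 + 25 = 50
50 = (1,0,1)_7 → 1² + 0² + 1² = 1 + 0 + 1 = 2
2 = (2)_7 → 2² = 4
4 = (4)_7 → 4² = 16
16 = (2,2)_7 → 2² + 2² = 4 + 4 = 8
8 = (1,1)_7 → 1² + 1² = 1 + 1 = 2  — 2 repeats.
That took 8 steps.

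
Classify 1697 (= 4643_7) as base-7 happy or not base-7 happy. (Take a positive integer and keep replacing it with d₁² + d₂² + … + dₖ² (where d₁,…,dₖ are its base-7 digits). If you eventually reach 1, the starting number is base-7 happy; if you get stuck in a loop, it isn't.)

1697 = (4,6,4,3)_7 → 4² + 6² + 4² + 3² = 77
77 = (1,4,0)_7 → 1² + 4² + 0² = 17
17 = (2,3)_7 → 2² + 3² = 13
13 = (1,6)_7 → 1² + 6² = 37
37 = (5,2)_7 → 5² + 2² = 29
29 = (4,1)_7 → 4² + 1² = 17  — 17 already seen; the sequence cycles without reaching 1.

not base-7 happy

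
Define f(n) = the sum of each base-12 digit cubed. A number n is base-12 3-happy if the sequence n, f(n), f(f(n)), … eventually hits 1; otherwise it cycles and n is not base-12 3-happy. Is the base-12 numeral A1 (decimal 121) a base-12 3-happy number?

not base-12 3-happy

121 = (10,1)_12 → 1001
1001 = (6,11,5)_12 → 1672
1672 = (11,7,4)_12 → 1738
1738 = (1,0,0,10)_12 → 1001  — 1001 already seen; the sequence cycles without reaching 1.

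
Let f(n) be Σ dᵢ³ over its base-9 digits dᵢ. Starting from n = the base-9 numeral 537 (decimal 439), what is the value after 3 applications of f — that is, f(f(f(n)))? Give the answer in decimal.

225

439 = (5,3,7)_9 → 5³ + 3³ + 7³ = 495
495 = (6,1,0)_9 → 6³ + 1³ + 0³ = 217
217 = (2,6,1)_9 → 2³ + 6³ + 1³ = 225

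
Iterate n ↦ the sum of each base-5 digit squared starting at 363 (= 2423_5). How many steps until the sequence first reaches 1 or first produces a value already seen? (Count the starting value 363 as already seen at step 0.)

363 = (2,4,2,3)_5 → 2² + 4² + 2² + 3² = 4 + 16 + 4 + 9 = 33
33 = (1,1,3)_5 → 1² + 1² + 3² = 1 + 1 + 9 = 11
11 = (2,1)_5 → 2² + 1² = 4 + 1 = 5
5 = (1,0)_5 → 1² + 0² = 1 + 0 = 1  — reached 1.
That took 4 steps.

4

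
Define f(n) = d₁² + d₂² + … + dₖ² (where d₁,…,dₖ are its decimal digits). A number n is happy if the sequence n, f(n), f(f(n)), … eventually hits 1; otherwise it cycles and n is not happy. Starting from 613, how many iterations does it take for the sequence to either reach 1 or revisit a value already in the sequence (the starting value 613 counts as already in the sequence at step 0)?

13

613 → 46
46 → 52
52 → 29
29 → 85
85 → 89
89 → 145
145 → 42
42 → 20
20 → 4
4 → 16
16 → 37
37 → 58
58 → 89  — 89 repeats.
That took 13 steps.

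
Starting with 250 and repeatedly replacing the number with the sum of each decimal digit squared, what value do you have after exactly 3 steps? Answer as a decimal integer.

250 → 2² + 5² + 0² = 29
29 → 2² + 9² = 85
85 → 8² + 5² = 89

89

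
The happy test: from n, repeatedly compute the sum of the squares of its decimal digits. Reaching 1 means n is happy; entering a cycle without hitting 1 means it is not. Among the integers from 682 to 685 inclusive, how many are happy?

1

682: 682 → 104 → 17 → 50 → 25 → 29 → 85 → 89 → 145 → 42 → 20 → 4 → 16 → 37 → 58 → 89  — not happy
683: 683 → 109 → 82 → 68 → 100 → 1  — happy
684: 684 → 116 → 38 → 73 → 58 → 89 → 145 → 42 → 20 → 4 → 16 → 37 → 58  — not happy
685: 685 → 125 → 30 → 9 → 81 → 65 → 61 → 37 → 58 → 89 → 145 → 42 → 20 → 4 → 16 → 37  — not happy
happy: 683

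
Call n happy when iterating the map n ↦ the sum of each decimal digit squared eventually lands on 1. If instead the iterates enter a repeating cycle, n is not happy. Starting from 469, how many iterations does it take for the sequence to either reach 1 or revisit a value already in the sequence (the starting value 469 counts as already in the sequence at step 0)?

6

469 → 4² + 6² + 9² = 16 + 36 + 81 = 133
133 → 1² + 3² + 3² = 1 + 9 + 9 = 19
19 → 1² + 9² = 1 + 81 = 82
82 → 8² + 2² = 64 + 4 = 68
68 → 6² + 8² = 36 + 64 = 100
100 → 1² + 0² + 0² = 1 + 0 + 0 = 1  — reached 1.
That took 6 steps.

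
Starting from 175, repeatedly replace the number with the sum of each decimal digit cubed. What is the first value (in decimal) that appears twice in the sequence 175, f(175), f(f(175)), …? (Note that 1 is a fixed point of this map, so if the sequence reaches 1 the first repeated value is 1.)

175 → 1³ + 7³ + 5³ = 1 + 343 + 125 = 469
469 → 4³ + 6³ + 9³ = 64 + 216 + 729 = 1009
1009 → 1³ + 0³ + 0³ + 9³ = 1 + 0 + 0 + 729 = 730
730 → 7³ + 3³ + 0³ = 343 + 27 + 0 = 370
370 → 3³ + 7³ + 0³ = 27 + 343 + 0 = 370  — 370 already appeared earlier.

370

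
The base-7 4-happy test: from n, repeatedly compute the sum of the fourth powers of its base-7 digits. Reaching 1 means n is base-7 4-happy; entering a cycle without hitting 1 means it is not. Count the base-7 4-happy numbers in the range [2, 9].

1

2: 2 → 16 → 32 → 512 → 164 → 178 → 418 → 708 → 98 → 16  (repeats 16)
3: 3 → 81 → 513 → 179 → 593 → 1251 → 1043 → 97 → 2593 → 1459 → 963 → 1153 → 803 → 673 → 1923 → 1507 → 913 → 609 → 707 → 97  (repeats 97)
4: 4 → 256 → 882 → 272 → 2002 → 2546 → 1938 → 2258 → 1808 → 1938  (repeats 1938)
5: 5 → 625 → 1267 → 1633 → 913 → 609 → 707 → 97 → 2593 → 1459 → 963 → 1153 → 803 → 673 → 1923 → 1507 → 913  (repeats 913)
6: 6 → 1296 → 788 → 288 → 1922 → 1138 → 354 → 258 → 1922  (repeats 1922)
7: 7 → 1  (reaches 1)
8: 8 → 2 → 16 → 32 → 512 → 164 → 178 → 418 → 708 → 98 → 16  (repeats 16)
9: 9 → 17 → 97 → 2593 → 1459 → 963 → 1153 → 803 → 673 → 1923 → 1507 → 913 → 609 → 707 → 97  (repeats 97)
base-7 4-happy: 7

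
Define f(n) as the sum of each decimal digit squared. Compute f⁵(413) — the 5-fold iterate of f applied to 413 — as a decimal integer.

58

413 → 26
26 → 40
40 → 16
16 → 37
37 → 58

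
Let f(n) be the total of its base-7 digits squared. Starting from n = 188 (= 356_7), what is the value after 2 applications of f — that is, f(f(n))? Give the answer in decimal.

10

188 = (3,5,6)_7 → 3² + 5² + 6² = 70
70 = (1,3,0)_7 → 1² + 3² + 0² = 10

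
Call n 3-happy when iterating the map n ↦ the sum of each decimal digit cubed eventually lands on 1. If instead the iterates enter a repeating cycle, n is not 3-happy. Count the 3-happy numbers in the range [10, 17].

1

10: 10 → 1  — 3-happy
11: 11 → 2 → 8 → 512 → 134 → 92 → 737 → 713 → 371 → 371  — not 3-happy
12: 12 → 9 → 729 → 1080 → 513 → 153 → 153  — not 3-happy
13: 13 → 28 → 520 → 133 → 55 → 250 → 133  — not 3-happy
14: 14 → 65 → 341 → 92 → 737 → 713 → 371 → 371  — not 3-happy
15: 15 → 126 → 225 → 141 → 66 → 432 → 99 → 1458 → 702 → 351 → 153 → 153  — not 3-happy
16: 16 → 217 → 352 → 160 → 217  — not 3-happy
17: 17 → 344 → 155 → 251 → 134 → 92 → 737 → 713 → 371 → 371  — not 3-happy
3-happy: 10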